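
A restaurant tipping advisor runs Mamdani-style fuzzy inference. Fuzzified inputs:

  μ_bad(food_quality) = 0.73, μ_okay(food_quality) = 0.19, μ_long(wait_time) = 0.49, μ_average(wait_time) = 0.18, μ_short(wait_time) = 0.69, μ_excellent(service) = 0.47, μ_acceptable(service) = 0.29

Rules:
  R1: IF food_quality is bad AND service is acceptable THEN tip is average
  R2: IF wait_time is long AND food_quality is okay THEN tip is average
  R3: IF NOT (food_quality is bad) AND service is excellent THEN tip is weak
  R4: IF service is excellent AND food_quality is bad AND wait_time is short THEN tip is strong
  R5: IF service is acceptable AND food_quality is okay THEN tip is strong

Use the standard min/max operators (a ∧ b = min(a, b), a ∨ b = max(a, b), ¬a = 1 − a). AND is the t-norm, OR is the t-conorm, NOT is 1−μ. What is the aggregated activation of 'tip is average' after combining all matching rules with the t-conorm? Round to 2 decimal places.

R1: bad=0.73, acceptable=0.29; AND[min(a, b)] → w = 0.29
R2: long=0.49, okay=0.19; AND[min(a, b)] → w = 0.19
R3: ¬bad=1−0.73=0.27, excellent=0.47; AND[min(a, b)] → w = 0.27
R4: excellent=0.47, bad=0.73, short=0.69; AND[min(a, b)] → w = 0.47
R5: acceptable=0.29, okay=0.19; AND[min(a, b)] → w = 0.19
Rules with consequent 'average': {R1, R2} → strengths 0.29, 0.19
Aggregate via t-conorm [max(a, b)]: 0.29

0.29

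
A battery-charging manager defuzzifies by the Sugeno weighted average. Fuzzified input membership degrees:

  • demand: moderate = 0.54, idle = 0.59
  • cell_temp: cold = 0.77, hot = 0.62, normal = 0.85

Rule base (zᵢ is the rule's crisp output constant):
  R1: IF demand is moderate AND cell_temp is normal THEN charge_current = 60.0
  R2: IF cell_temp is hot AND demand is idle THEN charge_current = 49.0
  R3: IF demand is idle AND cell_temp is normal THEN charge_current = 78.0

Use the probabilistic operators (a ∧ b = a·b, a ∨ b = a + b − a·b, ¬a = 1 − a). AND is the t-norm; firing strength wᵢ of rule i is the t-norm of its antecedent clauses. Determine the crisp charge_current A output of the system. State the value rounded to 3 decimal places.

63.772

R1 (z=60.0): moderate=0.54, normal=0.85; AND[a·b] → w = 0.4590
R2 (z=49.0): hot=0.62, idle=0.59; AND[a·b] → w = 0.3658
R3 (z=78.0): idle=0.59, normal=0.85; AND[a·b] → w = 0.5015
Weighted average = (0.4590·60.0 + 0.3658·49.0 + 0.5015·78.0) / (0.4590 + 0.3658 + 0.5015)
  = 84.5812 / 1.3263 = 63.772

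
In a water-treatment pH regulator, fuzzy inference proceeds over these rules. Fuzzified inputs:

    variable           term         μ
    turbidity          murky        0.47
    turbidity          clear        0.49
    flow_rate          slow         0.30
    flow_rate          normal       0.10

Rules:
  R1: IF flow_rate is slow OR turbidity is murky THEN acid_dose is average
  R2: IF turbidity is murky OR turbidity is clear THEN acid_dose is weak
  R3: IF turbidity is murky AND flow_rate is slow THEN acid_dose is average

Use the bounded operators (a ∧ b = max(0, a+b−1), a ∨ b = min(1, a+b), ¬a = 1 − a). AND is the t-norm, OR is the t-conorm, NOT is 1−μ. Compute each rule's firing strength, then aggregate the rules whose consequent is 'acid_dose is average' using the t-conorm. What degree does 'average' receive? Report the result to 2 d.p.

0.77

R1: slow=0.30, murky=0.47; OR[min(1, a+b)] → w = 0.77
R2: murky=0.47, clear=0.49; OR[min(1, a+b)] → w = 0.96
R3: murky=0.47, slow=0.30; AND[max(0, a+b−1)] → w = 0.00
Rules with consequent 'average': {R1, R3} → strengths 0.77, 0.00
Aggregate via t-conorm [min(1, a+b)]: 0.77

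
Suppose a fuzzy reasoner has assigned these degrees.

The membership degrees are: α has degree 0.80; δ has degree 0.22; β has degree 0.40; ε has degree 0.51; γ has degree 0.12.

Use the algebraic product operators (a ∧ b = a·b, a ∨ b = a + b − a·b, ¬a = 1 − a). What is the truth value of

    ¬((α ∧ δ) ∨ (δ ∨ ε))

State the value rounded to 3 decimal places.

α ∧ δ = a·b on (0.8000, 0.2200) = 0.1760
δ ∨ ε = a + b − a·b on (0.2200, 0.5100) = 0.6178
(α ∧ δ) ∨ (δ ∨ ε) = a + b − a·b on (0.1760, 0.6178) = 0.6851
¬((α ∧ δ) ∨ (δ ∨ ε)) = 1 − 0.6851 = 0.3149

0.315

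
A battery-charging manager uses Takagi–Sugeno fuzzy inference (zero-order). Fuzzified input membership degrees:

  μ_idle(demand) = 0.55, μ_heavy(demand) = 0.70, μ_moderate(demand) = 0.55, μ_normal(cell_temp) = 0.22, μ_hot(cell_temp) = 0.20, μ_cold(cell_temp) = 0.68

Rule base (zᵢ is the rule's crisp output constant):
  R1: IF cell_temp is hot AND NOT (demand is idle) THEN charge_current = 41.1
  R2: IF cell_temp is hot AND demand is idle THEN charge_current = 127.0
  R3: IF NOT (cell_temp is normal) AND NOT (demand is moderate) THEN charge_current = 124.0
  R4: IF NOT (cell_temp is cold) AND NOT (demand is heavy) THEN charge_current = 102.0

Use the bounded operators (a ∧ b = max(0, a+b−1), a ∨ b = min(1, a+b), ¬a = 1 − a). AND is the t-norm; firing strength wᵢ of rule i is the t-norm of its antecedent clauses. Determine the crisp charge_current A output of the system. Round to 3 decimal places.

124.000

R1 (z=41.1): hot=0.20, ¬idle=1−0.55=0.45; AND[max(0, a+b−1)] → w = 0.00
R2 (z=127.0): hot=0.20, idle=0.55; AND[max(0, a+b−1)] → w = 0.00
R3 (z=124.0): ¬normal=1−0.22=0.78, ¬moderate=1−0.55=0.45; AND[max(0, a+b−1)] → w = 0.23
R4 (z=102.0): ¬cold=1−0.68=0.32, ¬heavy=1−0.70=0.30; AND[max(0, a+b−1)] → w = 0.00
Weighted average = (0.00·41.1 + 0.00·127.0 + 0.23·124.0 + 0.00·102.0) / (0.00 + 0.00 + 0.23 + 0.00)
  = 28.5200 / 0.2300 = 124.000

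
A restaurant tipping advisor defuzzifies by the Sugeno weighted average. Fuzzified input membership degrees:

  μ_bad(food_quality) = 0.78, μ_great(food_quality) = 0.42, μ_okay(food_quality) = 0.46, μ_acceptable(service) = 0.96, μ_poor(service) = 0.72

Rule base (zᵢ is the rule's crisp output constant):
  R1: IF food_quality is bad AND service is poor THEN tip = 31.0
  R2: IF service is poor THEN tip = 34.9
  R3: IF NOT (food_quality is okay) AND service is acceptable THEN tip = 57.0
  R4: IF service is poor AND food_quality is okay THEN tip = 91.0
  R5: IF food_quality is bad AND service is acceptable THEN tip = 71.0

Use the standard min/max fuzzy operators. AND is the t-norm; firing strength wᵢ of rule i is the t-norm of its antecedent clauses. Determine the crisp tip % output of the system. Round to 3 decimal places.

R1 (z=31.0): bad=0.78, poor=0.72; AND[min(a, b)] → w = 0.72
R2 (z=34.9): poor=0.72 → w = 0.72
R3 (z=57.0): ¬okay=1−0.46=0.54, acceptable=0.96; AND[min(a, b)] → w = 0.54
R4 (z=91.0): poor=0.72, okay=0.46; AND[min(a, b)] → w = 0.46
R5 (z=71.0): bad=0.78, acceptable=0.96; AND[min(a, b)] → w = 0.78
Weighted average = (0.72·31.0 + 0.72·34.9 + 0.54·57.0 + 0.46·91.0 + 0.78·71.0) / (0.72 + 0.72 + 0.54 + 0.46 + 0.78)
  = 175.4680 / 3.2200 = 54.493

54.493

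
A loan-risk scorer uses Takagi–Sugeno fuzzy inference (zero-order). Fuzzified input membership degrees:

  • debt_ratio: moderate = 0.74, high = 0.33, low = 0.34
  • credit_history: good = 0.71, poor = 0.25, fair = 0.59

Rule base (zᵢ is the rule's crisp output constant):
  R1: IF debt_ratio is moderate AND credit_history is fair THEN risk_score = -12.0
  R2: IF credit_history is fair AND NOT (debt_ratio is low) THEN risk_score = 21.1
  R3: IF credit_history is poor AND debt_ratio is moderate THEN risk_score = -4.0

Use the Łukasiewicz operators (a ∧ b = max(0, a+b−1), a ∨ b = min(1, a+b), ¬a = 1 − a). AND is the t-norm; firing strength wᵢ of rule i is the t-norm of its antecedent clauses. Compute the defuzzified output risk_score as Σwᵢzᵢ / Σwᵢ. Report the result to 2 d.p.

R1 (z=-12.0): moderate=0.74, fair=0.59; AND[max(0, a+b−1)] → w = 0.33
R2 (z=21.1): fair=0.59, ¬low=1−0.34=0.66; AND[max(0, a+b−1)] → w = 0.25
R3 (z=-4.0): poor=0.25, moderate=0.74; AND[max(0, a+b−1)] → w = 0.00
Weighted average = (0.33·-12.0 + 0.25·21.1 + 0.00·-4.0) / (0.33 + 0.25 + 0.00)
  = 1.3150 / 0.5800 = 2.27

2.27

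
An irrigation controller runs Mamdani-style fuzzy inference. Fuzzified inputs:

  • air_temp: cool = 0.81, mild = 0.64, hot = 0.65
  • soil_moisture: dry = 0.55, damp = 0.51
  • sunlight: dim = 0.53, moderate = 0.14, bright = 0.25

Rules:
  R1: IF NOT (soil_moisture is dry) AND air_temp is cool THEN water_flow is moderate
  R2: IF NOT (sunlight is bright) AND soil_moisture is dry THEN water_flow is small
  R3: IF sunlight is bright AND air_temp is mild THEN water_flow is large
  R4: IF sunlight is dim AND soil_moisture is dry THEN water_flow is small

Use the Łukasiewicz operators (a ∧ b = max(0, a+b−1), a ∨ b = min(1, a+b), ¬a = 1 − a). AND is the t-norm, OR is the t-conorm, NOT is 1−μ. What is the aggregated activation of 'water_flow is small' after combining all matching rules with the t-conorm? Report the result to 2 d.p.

R1: ¬dry=1−0.55=0.45, cool=0.81; AND[max(0, a+b−1)] → w = 0.26
R2: ¬bright=1−0.25=0.75, dry=0.55; AND[max(0, a+b−1)] → w = 0.30
R3: bright=0.25, mild=0.64; AND[max(0, a+b−1)] → w = 0.00
R4: dim=0.53, dry=0.55; AND[max(0, a+b−1)] → w = 0.08
Rules with consequent 'small': {R2, R4} → strengths 0.30, 0.08
Aggregate via t-conorm [min(1, a+b)]: 0.38

0.38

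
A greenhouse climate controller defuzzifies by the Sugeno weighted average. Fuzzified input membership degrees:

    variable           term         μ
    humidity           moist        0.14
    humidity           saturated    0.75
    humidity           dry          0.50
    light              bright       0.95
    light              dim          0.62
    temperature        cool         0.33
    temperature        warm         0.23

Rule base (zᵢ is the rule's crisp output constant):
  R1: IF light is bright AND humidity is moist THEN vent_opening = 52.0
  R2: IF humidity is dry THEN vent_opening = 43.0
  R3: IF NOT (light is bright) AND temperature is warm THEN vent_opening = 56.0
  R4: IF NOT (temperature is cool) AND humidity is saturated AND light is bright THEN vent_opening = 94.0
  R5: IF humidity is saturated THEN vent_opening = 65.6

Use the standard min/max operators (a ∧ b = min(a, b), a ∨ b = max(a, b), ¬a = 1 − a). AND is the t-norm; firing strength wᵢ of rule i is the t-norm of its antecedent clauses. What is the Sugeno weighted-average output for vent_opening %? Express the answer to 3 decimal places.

68.133

R1 (z=52.0): bright=0.95, moist=0.14; AND[min(a, b)] → w = 0.14
R2 (z=43.0): dry=0.50 → w = 0.50
R3 (z=56.0): ¬bright=1−0.95=0.05, warm=0.23; AND[min(a, b)] → w = 0.05
R4 (z=94.0): ¬cool=1−0.33=0.67, saturated=0.75, bright=0.95; AND[min(a, b)] → w = 0.67
R5 (z=65.6): saturated=0.75 → w = 0.75
Weighted average = (0.14·52.0 + 0.50·43.0 + 0.05·56.0 + 0.67·94.0 + 0.75·65.6) / (0.14 + 0.50 + 0.05 + 0.67 + 0.75)
  = 143.7600 / 2.1100 = 68.133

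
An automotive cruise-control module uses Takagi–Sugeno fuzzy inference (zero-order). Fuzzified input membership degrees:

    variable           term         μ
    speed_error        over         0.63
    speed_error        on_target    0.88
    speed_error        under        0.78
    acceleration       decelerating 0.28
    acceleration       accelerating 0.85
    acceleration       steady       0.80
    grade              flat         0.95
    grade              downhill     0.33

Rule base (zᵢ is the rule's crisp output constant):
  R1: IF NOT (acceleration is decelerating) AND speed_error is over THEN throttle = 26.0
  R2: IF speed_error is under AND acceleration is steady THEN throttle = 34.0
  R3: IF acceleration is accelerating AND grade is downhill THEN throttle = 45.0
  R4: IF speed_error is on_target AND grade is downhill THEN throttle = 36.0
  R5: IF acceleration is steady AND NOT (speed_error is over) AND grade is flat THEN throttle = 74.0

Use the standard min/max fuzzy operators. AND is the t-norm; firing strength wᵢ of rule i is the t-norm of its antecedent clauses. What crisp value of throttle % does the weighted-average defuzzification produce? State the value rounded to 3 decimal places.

39.758

R1 (z=26.0): ¬decelerating=1−0.28=0.72, over=0.63; AND[min(a, b)] → w = 0.63
R2 (z=34.0): under=0.78, steady=0.80; AND[min(a, b)] → w = 0.78
R3 (z=45.0): accelerating=0.85, downhill=0.33; AND[min(a, b)] → w = 0.33
R4 (z=36.0): on_target=0.88, downhill=0.33; AND[min(a, b)] → w = 0.33
R5 (z=74.0): steady=0.80, ¬over=1−0.63=0.37, flat=0.95; AND[min(a, b)] → w = 0.37
Weighted average = (0.63·26.0 + 0.78·34.0 + 0.33·45.0 + 0.33·36.0 + 0.37·74.0) / (0.63 + 0.78 + 0.33 + 0.33 + 0.37)
  = 97.0100 / 2.4400 = 39.758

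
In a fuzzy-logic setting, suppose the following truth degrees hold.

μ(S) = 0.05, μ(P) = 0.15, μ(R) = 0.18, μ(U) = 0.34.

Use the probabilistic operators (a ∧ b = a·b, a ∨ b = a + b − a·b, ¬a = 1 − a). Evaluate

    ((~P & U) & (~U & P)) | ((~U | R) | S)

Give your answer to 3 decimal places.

0.743

~P = 1 − 0.1500 = 0.8500
~P & U = a·b on (0.8500, 0.3400) = 0.2890
~U = 1 − 0.3400 = 0.6600
~U & P = a·b on (0.6600, 0.1500) = 0.0990
(~P & U) & (~U & P) = a·b on (0.2890, 0.0990) = 0.0286
~U = 1 − 0.3400 = 0.6600
~U | R = a + b − a·b on (0.6600, 0.1800) = 0.7212
(~U | R) | S = a + b − a·b on (0.7212, 0.0500) = 0.7351
((~P & U) & (~U & P)) | ((~U | R) | S) = a + b − a·b on (0.0286, 0.7351) = 0.7427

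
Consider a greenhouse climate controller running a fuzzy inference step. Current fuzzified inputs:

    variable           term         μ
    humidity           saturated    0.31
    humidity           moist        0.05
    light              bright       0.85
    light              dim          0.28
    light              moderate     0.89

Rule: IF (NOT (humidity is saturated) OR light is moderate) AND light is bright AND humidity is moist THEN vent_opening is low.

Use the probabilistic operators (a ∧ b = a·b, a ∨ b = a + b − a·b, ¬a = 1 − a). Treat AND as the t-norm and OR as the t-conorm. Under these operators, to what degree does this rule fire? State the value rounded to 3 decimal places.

firing strength: (¬saturated=1−0.31=0.69 OR moderate=0.89) = 0.9659; AND[a·b] with bright=0.85, moist=0.05 → w = 0.0411

0.041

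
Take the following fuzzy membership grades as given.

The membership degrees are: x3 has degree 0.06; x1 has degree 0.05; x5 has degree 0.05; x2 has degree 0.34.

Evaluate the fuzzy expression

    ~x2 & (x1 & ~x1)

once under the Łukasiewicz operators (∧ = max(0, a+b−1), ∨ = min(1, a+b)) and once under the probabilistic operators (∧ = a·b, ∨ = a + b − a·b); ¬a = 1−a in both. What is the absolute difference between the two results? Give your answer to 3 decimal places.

0.031

Under Łukasiewicz:
  ~x2 = 1 − 0.34 = 0.66
  ~x1 = 1 − 0.05 = 0.95
  x1 & ~x1 = max(0, a+b−1) on (0.05, 0.95) = 0.00
  ~x2 & (x1 & ~x1) = max(0, a+b−1) on (0.66, 0.00) = 0.00
  → value = 0.0000
Under probabilistic:
  ~x2 = 1 − 0.3400 = 0.6600
  ~x1 = 1 − 0.0500 = 0.9500
  x1 & ~x1 = a·b on (0.0500, 0.9500) = 0.0475
  ~x2 & (x1 & ~x1) = a·b on (0.6600, 0.0475) = 0.0313
  → value = 0.0313
|0.0000 − 0.0313| = 0.031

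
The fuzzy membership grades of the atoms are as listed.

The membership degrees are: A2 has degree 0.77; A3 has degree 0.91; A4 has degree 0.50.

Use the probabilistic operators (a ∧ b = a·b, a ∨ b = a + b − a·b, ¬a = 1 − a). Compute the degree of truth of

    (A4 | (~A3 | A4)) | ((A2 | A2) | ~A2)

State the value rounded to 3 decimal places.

~A3 = 1 − 0.9100 = 0.0900
~A3 | A4 = a + b − a·b on (0.0900, 0.5000) = 0.5450
A4 | (~A3 | A4) = a + b − a·b on (0.5000, 0.5450) = 0.7725
A2 | A2 = a + b − a·b on (0.7700, 0.7700) = 0.9471
~A2 = 1 − 0.7700 = 0.2300
(A2 | A2) | ~A2 = a + b − a·b on (0.9471, 0.2300) = 0.9593
(A4 | (~A3 | A4)) | ((A2 | A2) | ~A2) = a + b − a·b on (0.7725, 0.9593) = 0.9907

0.991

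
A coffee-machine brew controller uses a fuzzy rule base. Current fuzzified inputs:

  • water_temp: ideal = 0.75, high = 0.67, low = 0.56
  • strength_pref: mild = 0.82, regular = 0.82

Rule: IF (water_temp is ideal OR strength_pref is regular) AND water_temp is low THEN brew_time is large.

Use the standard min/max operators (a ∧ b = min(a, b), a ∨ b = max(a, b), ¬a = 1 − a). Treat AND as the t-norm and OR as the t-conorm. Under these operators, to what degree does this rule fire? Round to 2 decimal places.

0.56

firing strength: (ideal=0.75 OR regular=0.82) = 0.82; AND[min(a, b)] with low=0.56 → w = 0.56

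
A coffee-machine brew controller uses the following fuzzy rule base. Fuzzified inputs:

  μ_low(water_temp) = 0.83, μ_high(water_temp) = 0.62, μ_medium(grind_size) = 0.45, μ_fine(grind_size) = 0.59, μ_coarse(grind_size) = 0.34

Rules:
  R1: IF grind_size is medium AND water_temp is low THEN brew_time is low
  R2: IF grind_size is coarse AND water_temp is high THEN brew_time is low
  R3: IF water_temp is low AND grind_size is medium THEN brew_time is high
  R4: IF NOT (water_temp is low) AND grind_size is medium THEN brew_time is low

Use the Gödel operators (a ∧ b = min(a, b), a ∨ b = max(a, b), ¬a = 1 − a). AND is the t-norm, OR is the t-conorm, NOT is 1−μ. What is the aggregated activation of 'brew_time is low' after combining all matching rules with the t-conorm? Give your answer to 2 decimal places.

0.45

R1: medium=0.45, low=0.83; AND[min(a, b)] → w = 0.45
R2: coarse=0.34, high=0.62; AND[min(a, b)] → w = 0.34
R3: low=0.83, medium=0.45; AND[min(a, b)] → w = 0.45
R4: ¬low=1−0.83=0.17, medium=0.45; AND[min(a, b)] → w = 0.17
Rules with consequent 'low': {R1, R2, R4} → strengths 0.45, 0.34, 0.17
Aggregate via t-conorm [max(a, b)]: 0.45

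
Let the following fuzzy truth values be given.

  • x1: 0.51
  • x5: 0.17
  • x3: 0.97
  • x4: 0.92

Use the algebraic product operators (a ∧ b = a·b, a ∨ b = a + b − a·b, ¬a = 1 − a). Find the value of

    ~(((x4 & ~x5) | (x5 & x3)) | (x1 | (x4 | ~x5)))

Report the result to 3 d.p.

0.001

~x5 = 1 − 0.1700 = 0.8300
x4 & ~x5 = a·b on (0.9200, 0.8300) = 0.7636
x5 & x3 = a·b on (0.1700, 0.9700) = 0.1649
(x4 & ~x5) | (x5 & x3) = a + b − a·b on (0.7636, 0.1649) = 0.8026
~x5 = 1 − 0.1700 = 0.8300
x4 | ~x5 = a + b − a·b on (0.9200, 0.8300) = 0.9864
x1 | (x4 | ~x5) = a + b − a·b on (0.5100, 0.9864) = 0.9933
((x4 & ~x5) | (x5 & x3)) | (x1 | (x4 | ~x5)) = a + b − a·b on (0.8026, 0.9933) = 0.9987
~(((x4 & ~x5) | (x5 & x3)) | (x1 | (x4 | ~x5))) = 1 − 0.9987 = 0.0013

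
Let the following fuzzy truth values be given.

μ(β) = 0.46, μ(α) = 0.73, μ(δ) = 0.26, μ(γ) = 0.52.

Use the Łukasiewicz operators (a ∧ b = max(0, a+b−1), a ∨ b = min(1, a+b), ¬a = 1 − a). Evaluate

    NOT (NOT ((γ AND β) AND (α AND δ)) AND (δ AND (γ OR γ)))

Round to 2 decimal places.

γ AND β = max(0, a+b−1) on (0.52, 0.46) = 0.00
α AND δ = max(0, a+b−1) on (0.73, 0.26) = 0.00
(γ AND β) AND (α AND δ) = max(0, a+b−1) on (0.00, 0.00) = 0.00
NOT ((γ AND β) AND (α AND δ)) = 1 − 0.00 = 1.00
γ OR γ = min(1, a+b) on (0.52, 0.52) = 1.00
δ AND (γ OR γ) = max(0, a+b−1) on (0.26, 1.00) = 0.26
NOT ((γ AND β) AND (α AND δ)) AND (δ AND (γ OR γ)) = max(0, a+b−1) on (1.00, 0.26) = 0.26
NOT (NOT ((γ AND β) AND (α AND δ)) AND (δ AND (γ OR γ))) = 1 − 0.26 = 0.74

0.74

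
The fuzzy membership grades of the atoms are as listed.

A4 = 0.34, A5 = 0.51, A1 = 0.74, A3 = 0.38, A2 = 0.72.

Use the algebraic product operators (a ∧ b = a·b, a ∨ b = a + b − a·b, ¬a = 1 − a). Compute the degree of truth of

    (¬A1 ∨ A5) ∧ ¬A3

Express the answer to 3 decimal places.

0.395

¬A1 = 1 − 0.7400 = 0.2600
¬A1 ∨ A5 = a + b − a·b on (0.2600, 0.5100) = 0.6374
¬A3 = 1 − 0.3800 = 0.6200
(¬A1 ∨ A5) ∧ ¬A3 = a·b on (0.6374, 0.6200) = 0.3952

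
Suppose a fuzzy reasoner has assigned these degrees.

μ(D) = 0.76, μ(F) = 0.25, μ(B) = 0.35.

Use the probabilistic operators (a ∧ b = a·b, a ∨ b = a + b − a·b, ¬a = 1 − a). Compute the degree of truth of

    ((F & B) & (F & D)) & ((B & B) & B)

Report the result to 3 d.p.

F & B = a·b on (0.2500, 0.3500) = 0.0875
F & D = a·b on (0.2500, 0.7600) = 0.1900
(F & B) & (F & D) = a·b on (0.0875, 0.1900) = 0.0166
B & B = a·b on (0.3500, 0.3500) = 0.1225
(B & B) & B = a·b on (0.1225, 0.3500) = 0.0429
((F & B) & (F & D)) & ((B & B) & B) = a·b on (0.0166, 0.0429) = 0.0007

0.001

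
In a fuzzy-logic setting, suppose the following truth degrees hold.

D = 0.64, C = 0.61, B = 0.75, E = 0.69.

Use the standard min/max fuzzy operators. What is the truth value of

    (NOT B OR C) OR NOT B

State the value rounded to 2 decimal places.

NOT B = 1 − 0.75 = 0.25
NOT B OR C = max(a, b) on (0.25, 0.61) = 0.61
NOT B = 1 − 0.75 = 0.25
(NOT B OR C) OR NOT B = max(a, b) on (0.61, 0.25) = 0.61

0.61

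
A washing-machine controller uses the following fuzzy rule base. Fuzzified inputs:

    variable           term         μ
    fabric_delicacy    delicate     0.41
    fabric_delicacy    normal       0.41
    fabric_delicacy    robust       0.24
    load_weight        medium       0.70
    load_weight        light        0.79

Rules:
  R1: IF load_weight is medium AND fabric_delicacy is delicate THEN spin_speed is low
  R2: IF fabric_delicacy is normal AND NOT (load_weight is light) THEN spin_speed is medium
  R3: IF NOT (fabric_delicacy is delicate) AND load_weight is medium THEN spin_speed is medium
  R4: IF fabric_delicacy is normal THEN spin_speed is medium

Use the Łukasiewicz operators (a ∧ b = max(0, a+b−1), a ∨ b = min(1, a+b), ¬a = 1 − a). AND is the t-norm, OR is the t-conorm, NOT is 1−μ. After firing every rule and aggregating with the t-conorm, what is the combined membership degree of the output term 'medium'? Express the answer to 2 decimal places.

0.70

R1: medium=0.70, delicate=0.41; AND[max(0, a+b−1)] → w = 0.11
R2: normal=0.41, ¬light=1−0.79=0.21; AND[max(0, a+b−1)] → w = 0.00
R3: ¬delicate=1−0.41=0.59, medium=0.70; AND[max(0, a+b−1)] → w = 0.29
R4: normal=0.41 → w = 0.41
Rules with consequent 'medium': {R2, R3, R4} → strengths 0.00, 0.29, 0.41
Aggregate via t-conorm [min(1, a+b)]: 0.70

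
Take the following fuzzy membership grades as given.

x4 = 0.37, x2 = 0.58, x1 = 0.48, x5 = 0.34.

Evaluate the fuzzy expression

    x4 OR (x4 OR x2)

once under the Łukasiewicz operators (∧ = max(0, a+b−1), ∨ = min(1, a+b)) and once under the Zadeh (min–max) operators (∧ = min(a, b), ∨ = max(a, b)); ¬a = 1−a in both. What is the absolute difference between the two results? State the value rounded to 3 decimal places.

Under Łukasiewicz:
  x4 OR x2 = min(1, a+b) on (0.37, 0.58) = 0.95
  x4 OR (x4 OR x2) = min(1, a+b) on (0.37, 0.95) = 1.00
  → value = 1.0000
Under Zadeh (min–max):
  x4 OR x2 = max(a, b) on (0.37, 0.58) = 0.58
  x4 OR (x4 OR x2) = max(a, b) on (0.37, 0.58) = 0.58
  → value = 0.5800
|1.0000 − 0.5800| = 0.420

0.420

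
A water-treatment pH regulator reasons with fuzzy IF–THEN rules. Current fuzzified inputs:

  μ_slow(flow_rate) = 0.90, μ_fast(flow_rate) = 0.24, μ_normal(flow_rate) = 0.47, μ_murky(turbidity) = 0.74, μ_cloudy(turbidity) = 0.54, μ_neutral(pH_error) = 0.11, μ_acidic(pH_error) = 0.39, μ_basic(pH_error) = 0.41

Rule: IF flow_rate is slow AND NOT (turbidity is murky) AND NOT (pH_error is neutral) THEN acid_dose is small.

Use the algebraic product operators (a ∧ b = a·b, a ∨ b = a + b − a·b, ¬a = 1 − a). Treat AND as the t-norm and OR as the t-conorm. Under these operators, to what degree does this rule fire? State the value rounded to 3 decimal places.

0.208

firing strength: slow=0.90, ¬murky=1−0.74=0.26, ¬neutral=1−0.11=0.89; AND[a·b] → w = 0.2083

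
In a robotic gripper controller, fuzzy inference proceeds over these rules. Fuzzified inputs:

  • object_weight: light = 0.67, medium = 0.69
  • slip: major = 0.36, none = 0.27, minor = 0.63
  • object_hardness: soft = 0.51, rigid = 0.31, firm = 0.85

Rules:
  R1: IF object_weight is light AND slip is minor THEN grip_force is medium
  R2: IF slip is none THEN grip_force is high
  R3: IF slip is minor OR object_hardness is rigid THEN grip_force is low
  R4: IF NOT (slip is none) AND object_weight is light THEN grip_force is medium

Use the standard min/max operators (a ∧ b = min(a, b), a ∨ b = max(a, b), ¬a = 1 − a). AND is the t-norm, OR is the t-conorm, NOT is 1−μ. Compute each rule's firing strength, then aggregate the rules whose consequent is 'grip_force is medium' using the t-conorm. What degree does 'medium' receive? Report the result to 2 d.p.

R1: light=0.67, minor=0.63; AND[min(a, b)] → w = 0.63
R2: none=0.27 → w = 0.27
R3: minor=0.63, rigid=0.31; OR[max(a, b)] → w = 0.63
R4: ¬none=1−0.27=0.73, light=0.67; AND[min(a, b)] → w = 0.67
Rules with consequent 'medium': {R1, R4} → strengths 0.63, 0.67
Aggregate via t-conorm [max(a, b)]: 0.67

0.67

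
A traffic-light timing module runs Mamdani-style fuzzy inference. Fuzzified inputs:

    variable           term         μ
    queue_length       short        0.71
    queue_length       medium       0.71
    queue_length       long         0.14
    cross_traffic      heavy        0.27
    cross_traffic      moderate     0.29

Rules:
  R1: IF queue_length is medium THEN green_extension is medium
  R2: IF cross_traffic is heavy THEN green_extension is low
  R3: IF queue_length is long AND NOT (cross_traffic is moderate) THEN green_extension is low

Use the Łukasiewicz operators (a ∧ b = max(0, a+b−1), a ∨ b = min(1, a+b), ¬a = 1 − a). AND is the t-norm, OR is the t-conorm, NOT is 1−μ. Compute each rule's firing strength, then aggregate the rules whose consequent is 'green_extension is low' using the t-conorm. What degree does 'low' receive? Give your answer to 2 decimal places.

0.27

R1: medium=0.71 → w = 0.71
R2: heavy=0.27 → w = 0.27
R3: long=0.14, ¬moderate=1−0.29=0.71; AND[max(0, a+b−1)] → w = 0.00
Rules with consequent 'low': {R2, R3} → strengths 0.27, 0.00
Aggregate via t-conorm [min(1, a+b)]: 0.27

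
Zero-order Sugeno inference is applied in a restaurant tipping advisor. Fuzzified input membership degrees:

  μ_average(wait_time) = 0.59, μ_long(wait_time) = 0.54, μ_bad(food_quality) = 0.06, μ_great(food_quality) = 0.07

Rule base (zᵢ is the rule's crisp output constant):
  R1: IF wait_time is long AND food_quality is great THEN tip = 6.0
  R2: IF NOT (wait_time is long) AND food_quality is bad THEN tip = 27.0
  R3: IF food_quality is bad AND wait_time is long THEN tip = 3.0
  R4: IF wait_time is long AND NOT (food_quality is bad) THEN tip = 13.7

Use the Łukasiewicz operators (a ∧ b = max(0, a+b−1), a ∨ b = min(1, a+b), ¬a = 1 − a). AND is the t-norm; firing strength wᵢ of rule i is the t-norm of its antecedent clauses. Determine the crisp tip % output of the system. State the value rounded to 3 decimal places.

13.700

R1 (z=6.0): long=0.54, great=0.07; AND[max(0, a+b−1)] → w = 0.00
R2 (z=27.0): ¬long=1−0.54=0.46, bad=0.06; AND[max(0, a+b−1)] → w = 0.00
R3 (z=3.0): bad=0.06, long=0.54; AND[max(0, a+b−1)] → w = 0.00
R4 (z=13.7): long=0.54, ¬bad=1−0.06=0.94; AND[max(0, a+b−1)] → w = 0.48
Weighted average = (0.00·6.0 + 0.00·27.0 + 0.00·3.0 + 0.48·13.7) / (0.00 + 0.00 + 0.00 + 0.48)
  = 6.5760 / 0.4800 = 13.700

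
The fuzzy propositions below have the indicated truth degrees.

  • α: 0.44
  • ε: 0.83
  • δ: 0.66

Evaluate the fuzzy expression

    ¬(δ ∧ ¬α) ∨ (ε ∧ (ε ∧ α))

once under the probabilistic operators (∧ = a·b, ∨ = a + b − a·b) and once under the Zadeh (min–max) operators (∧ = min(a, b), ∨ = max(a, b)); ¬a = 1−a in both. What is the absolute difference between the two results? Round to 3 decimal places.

0.302

Under probabilistic:
  ¬α = 1 − 0.4400 = 0.5600
  δ ∧ ¬α = a·b on (0.6600, 0.5600) = 0.3696
  ¬(δ ∧ ¬α) = 1 − 0.3696 = 0.6304
  ε ∧ α = a·b on (0.8300, 0.4400) = 0.3652
  ε ∧ (ε ∧ α) = a·b on (0.8300, 0.3652) = 0.3031
  ¬(δ ∧ ¬α) ∨ (ε ∧ (ε ∧ α)) = a + b − a·b on (0.6304, 0.3031) = 0.7424
  → value = 0.7424
Under Zadeh (min–max):
  ¬α = 1 − 0.44 = 0.56
  δ ∧ ¬α = min(a, b) on (0.66, 0.56) = 0.56
  ¬(δ ∧ ¬α) = 1 − 0.56 = 0.44
  ε ∧ α = min(a, b) on (0.83, 0.44) = 0.44
  ε ∧ (ε ∧ α) = min(a, b) on (0.83, 0.44) = 0.44
  ¬(δ ∧ ¬α) ∨ (ε ∧ (ε ∧ α)) = max(a, b) on (0.44, 0.44) = 0.44
  → value = 0.4400
|0.7424 − 0.4400| = 0.302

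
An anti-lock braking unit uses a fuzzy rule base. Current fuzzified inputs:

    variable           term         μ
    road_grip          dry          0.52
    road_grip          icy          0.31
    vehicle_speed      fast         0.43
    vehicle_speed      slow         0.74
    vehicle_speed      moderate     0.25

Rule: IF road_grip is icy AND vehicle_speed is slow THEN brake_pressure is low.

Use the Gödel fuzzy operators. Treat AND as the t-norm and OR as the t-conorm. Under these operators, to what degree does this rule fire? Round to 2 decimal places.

firing strength: icy=0.31, slow=0.74; AND[min(a, b)] → w = 0.31

0.31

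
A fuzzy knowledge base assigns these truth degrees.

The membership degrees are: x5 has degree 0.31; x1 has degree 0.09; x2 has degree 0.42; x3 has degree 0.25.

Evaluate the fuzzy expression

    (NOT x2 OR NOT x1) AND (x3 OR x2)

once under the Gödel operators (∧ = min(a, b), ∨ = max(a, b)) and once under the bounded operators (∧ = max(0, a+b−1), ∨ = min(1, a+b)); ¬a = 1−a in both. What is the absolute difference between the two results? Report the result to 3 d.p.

0.250

Under Gödel:
  NOT x2 = 1 − 0.42 = 0.58
  NOT x1 = 1 − 0.09 = 0.91
  NOT x2 OR NOT x1 = max(a, b) on (0.58, 0.91) = 0.91
  x3 OR x2 = max(a, b) on (0.25, 0.42) = 0.42
  (NOT x2 OR NOT x1) AND (x3 OR x2) = min(a, b) on (0.91, 0.42) = 0.42
  → value = 0.4200
Under bounded:
  NOT x2 = 1 − 0.42 = 0.58
  NOT x1 = 1 − 0.09 = 0.91
  NOT x2 OR NOT x1 = min(1, a+b) on (0.58, 0.91) = 1.00
  x3 OR x2 = min(1, a+b) on (0.25, 0.42) = 0.67
  (NOT x2 OR NOT x1) AND (x3 OR x2) = max(0, a+b−1) on (1.00, 0.67) = 0.67
  → value = 0.6700
|0.4200 − 0.6700| = 0.250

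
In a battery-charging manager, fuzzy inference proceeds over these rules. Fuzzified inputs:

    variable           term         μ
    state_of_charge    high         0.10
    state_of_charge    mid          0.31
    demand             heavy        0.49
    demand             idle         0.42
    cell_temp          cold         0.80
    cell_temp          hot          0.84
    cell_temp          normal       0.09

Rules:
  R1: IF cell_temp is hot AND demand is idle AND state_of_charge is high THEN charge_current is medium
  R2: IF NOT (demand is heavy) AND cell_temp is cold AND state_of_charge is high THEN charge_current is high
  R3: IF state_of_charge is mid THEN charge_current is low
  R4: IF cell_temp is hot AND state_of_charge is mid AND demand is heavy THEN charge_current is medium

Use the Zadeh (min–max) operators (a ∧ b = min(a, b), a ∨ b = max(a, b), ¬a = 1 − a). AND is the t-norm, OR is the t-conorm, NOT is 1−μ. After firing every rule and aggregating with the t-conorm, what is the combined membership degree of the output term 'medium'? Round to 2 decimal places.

0.31

R1: hot=0.84, idle=0.42, high=0.10; AND[min(a, b)] → w = 0.10
R2: ¬heavy=1−0.49=0.51, cold=0.80, high=0.10; AND[min(a, b)] → w = 0.10
R3: mid=0.31 → w = 0.31
R4: hot=0.84, mid=0.31, heavy=0.49; AND[min(a, b)] → w = 0.31
Rules with consequent 'medium': {R1, R4} → strengths 0.10, 0.31
Aggregate via t-conorm [max(a, b)]: 0.31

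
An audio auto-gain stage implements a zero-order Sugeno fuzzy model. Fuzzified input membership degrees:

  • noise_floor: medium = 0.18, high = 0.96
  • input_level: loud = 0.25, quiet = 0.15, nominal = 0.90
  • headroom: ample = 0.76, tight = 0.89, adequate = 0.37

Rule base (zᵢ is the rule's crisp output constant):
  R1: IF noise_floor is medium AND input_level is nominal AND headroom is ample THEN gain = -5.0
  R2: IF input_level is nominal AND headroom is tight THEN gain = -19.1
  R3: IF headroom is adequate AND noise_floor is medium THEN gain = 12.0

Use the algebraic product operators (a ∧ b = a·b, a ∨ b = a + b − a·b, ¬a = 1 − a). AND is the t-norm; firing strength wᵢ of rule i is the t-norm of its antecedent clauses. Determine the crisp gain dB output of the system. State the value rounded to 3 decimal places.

R1 (z=-5.0): medium=0.18, nominal=0.90, ample=0.76; AND[a·b] → w = 0.1231
R2 (z=-19.1): nominal=0.90, tight=0.89; AND[a·b] → w = 0.8010
R3 (z=12.0): adequate=0.37, medium=0.18; AND[a·b] → w = 0.0666
Weighted average = (0.1231·-5.0 + 0.8010·-19.1 + 0.0666·12.0) / (0.1231 + 0.8010 + 0.0666)
  = -15.1155 / 0.9907 = -15.257

-15.257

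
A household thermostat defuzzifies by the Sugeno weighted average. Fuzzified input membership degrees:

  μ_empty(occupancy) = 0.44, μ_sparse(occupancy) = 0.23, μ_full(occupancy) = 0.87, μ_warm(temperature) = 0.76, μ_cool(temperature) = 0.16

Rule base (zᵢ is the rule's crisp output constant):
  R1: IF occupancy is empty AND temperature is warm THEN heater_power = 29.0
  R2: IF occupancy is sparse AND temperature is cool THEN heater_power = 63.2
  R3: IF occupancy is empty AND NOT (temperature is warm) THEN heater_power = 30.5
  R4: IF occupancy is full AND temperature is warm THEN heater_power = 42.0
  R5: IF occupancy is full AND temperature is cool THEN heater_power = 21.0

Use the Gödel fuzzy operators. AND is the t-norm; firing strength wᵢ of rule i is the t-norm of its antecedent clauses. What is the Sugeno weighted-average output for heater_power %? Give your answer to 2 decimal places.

37.20

R1 (z=29.0): empty=0.44, warm=0.76; AND[min(a, b)] → w = 0.44
R2 (z=63.2): sparse=0.23, cool=0.16; AND[min(a, b)] → w = 0.16
R3 (z=30.5): empty=0.44, ¬warm=1−0.76=0.24; AND[min(a, b)] → w = 0.24
R4 (z=42.0): full=0.87, warm=0.76; AND[min(a, b)] → w = 0.76
R5 (z=21.0): full=0.87, cool=0.16; AND[min(a, b)] → w = 0.16
Weighted average = (0.44·29.0 + 0.16·63.2 + 0.24·30.5 + 0.76·42.0 + 0.16·21.0) / (0.44 + 0.16 + 0.24 + 0.76 + 0.16)
  = 65.4720 / 1.7600 = 37.20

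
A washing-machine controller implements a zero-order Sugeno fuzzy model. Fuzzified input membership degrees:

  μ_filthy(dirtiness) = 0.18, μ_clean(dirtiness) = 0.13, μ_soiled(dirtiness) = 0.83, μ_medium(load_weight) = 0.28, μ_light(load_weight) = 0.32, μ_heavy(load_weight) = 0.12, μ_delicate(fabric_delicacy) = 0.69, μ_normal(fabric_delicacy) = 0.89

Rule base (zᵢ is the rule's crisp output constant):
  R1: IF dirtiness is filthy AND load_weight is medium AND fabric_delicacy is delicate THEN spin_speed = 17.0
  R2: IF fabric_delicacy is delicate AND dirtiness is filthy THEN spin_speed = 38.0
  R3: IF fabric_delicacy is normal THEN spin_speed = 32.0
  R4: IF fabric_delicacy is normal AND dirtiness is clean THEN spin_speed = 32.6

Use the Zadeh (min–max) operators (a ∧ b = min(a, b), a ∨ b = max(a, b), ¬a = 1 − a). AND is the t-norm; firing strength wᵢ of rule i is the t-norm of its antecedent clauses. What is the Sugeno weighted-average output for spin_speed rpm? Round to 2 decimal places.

30.88

R1 (z=17.0): filthy=0.18, medium=0.28, delicate=0.69; AND[min(a, b)] → w = 0.18
R2 (z=38.0): delicate=0.69, filthy=0.18; AND[min(a, b)] → w = 0.18
R3 (z=32.0): normal=0.89 → w = 0.89
R4 (z=32.6): normal=0.89, clean=0.13; AND[min(a, b)] → w = 0.13
Weighted average = (0.18·17.0 + 0.18·38.0 + 0.89·32.0 + 0.13·32.6) / (0.18 + 0.18 + 0.89 + 0.13)
  = 42.6180 / 1.3800 = 30.88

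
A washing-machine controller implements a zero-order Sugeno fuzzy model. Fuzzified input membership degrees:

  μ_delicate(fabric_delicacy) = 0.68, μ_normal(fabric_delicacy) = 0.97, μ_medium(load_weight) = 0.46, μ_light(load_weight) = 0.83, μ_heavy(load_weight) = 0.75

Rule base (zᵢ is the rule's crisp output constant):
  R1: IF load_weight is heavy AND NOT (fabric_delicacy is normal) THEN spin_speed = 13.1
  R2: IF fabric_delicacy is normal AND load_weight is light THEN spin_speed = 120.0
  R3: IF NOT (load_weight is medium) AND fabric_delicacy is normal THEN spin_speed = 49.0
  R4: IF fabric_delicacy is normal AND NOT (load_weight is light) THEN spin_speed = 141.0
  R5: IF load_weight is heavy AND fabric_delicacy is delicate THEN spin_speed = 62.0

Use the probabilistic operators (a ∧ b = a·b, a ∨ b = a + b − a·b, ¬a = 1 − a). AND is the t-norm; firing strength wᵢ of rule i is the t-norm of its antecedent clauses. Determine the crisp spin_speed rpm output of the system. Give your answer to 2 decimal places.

R1 (z=13.1): heavy=0.75, ¬normal=1−0.97=0.03; AND[a·b] → w = 0.0225
R2 (z=120.0): normal=0.97, light=0.83; AND[a·b] → w = 0.8051
R3 (z=49.0): ¬medium=1−0.46=0.54, normal=0.97; AND[a·b] → w = 0.5238
R4 (z=141.0): normal=0.97, ¬light=1−0.83=0.17; AND[a·b] → w = 0.1649
R5 (z=62.0): heavy=0.75, delicate=0.68; AND[a·b] → w = 0.5100
Weighted average = (0.0225·13.1 + 0.8051·120.0 + 0.5238·49.0 + 0.1649·141.0 + 0.5100·62.0) / (0.0225 + 0.8051 + 0.5238 + 0.1649 + 0.5100)
  = 177.4438 / 2.0263 = 87.57

87.57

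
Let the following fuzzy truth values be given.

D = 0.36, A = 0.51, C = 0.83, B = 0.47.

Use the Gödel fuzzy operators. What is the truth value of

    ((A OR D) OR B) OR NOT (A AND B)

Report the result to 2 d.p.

0.53

A OR D = max(a, b) on (0.51, 0.36) = 0.51
(A OR D) OR B = max(a, b) on (0.51, 0.47) = 0.51
A AND B = min(a, b) on (0.51, 0.47) = 0.47
NOT (A AND B) = 1 − 0.47 = 0.53
((A OR D) OR B) OR NOT (A AND B) = max(a, b) on (0.51, 0.53) = 0.53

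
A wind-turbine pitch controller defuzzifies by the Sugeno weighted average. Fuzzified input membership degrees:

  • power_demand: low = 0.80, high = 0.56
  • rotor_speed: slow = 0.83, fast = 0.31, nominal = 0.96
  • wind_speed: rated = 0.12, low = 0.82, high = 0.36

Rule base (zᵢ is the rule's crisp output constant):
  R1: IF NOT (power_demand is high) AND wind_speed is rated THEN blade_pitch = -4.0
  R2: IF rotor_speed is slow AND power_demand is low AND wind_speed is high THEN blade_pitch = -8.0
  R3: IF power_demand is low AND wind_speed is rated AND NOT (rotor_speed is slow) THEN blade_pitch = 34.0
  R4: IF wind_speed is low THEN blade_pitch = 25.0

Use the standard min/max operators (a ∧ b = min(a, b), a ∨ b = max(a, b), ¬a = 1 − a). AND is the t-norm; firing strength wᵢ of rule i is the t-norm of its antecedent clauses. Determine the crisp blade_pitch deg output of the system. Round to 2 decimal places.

14.94

R1 (z=-4.0): ¬high=1−0.56=0.44, rated=0.12; AND[min(a, b)] → w = 0.12
R2 (z=-8.0): slow=0.83, low=0.80, high=0.36; AND[min(a, b)] → w = 0.36
R3 (z=34.0): low=0.80, rated=0.12, ¬slow=1−0.83=0.17; AND[min(a, b)] → w = 0.12
R4 (z=25.0): low=0.82 → w = 0.82
Weighted average = (0.12·-4.0 + 0.36·-8.0 + 0.12·34.0 + 0.82·25.0) / (0.12 + 0.36 + 0.12 + 0.82)
  = 21.2200 / 1.4200 = 14.94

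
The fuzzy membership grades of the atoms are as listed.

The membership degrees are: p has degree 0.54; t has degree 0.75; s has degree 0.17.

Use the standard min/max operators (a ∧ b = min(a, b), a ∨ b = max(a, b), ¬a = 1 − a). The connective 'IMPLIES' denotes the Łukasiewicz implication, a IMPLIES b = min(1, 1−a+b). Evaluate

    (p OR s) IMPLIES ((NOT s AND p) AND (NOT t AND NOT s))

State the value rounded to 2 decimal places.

0.71

p OR s = max(a, b) on (0.54, 0.17) = 0.54
NOT s = 1 − 0.17 = 0.83
NOT s AND p = min(a, b) on (0.83, 0.54) = 0.54
NOT t = 1 − 0.75 = 0.25
NOT s = 1 − 0.17 = 0.83
NOT t AND NOT s = min(a, b) on (0.25, 0.83) = 0.25
(NOT s AND p) AND (NOT t AND NOT s) = min(a, b) on (0.54, 0.25) = 0.25
(p OR s) IMPLIES ((NOT s AND p) AND (NOT t AND NOT s))  [Łukasiewicz: min(1, 1−a+b)] with a=0.54, b=0.25 → 0.71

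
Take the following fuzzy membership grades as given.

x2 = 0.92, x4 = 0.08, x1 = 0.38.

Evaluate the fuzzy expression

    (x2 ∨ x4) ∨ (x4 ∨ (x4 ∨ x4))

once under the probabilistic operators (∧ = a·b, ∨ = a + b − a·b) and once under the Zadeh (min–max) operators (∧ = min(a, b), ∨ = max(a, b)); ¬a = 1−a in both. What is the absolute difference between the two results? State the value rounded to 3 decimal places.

0.023

Under probabilistic:
  x2 ∨ x4 = a + b − a·b on (0.9200, 0.0800) = 0.9264
  x4 ∨ x4 = a + b − a·b on (0.0800, 0.0800) = 0.1536
  x4 ∨ (x4 ∨ x4) = a + b − a·b on (0.0800, 0.1536) = 0.2213
  (x2 ∨ x4) ∨ (x4 ∨ (x4 ∨ x4)) = a + b − a·b on (0.9264, 0.2213) = 0.9427
  → value = 0.9427
Under Zadeh (min–max):
  x2 ∨ x4 = max(a, b) on (0.92, 0.08) = 0.92
  x4 ∨ x4 = max(a, b) on (0.08, 0.08) = 0.08
  x4 ∨ (x4 ∨ x4) = max(a, b) on (0.08, 0.08) = 0.08
  (x2 ∨ x4) ∨ (x4 ∨ (x4 ∨ x4)) = max(a, b) on (0.92, 0.08) = 0.92
  → value = 0.9200
|0.9427 − 0.9200| = 0.023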